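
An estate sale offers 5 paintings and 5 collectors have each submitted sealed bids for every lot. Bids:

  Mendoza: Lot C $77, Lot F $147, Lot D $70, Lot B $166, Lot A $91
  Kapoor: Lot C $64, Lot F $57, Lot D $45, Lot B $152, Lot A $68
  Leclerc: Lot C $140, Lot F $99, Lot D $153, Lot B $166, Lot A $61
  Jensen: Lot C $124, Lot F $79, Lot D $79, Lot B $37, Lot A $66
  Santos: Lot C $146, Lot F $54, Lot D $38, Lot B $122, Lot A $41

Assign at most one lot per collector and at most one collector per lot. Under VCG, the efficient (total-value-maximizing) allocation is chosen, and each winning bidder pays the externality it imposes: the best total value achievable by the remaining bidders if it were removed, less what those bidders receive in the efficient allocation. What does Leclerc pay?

Efficient allocation: Mendoza→Lot F ($147), Kapoor→Lot B ($152), Leclerc→Lot D ($153), Jensen→Lot A ($66), Santos→Lot C ($146); total welfare W = $664.
Leclerc receives Lot D at value $153, so the others get W − 153 = $511.
Without Leclerc: best allocation of the remaining 4 bidders over all 5 lots is Mendoza→Lot F ($147), Kapoor→Lot B ($152), Jensen→Lot D ($79), Santos→Lot C ($146), total $524.
VCG payment = (others' best without Leclerc) − (others' welfare with Leclerc) = 524 − 511 = $13.

Leclerc pays $13.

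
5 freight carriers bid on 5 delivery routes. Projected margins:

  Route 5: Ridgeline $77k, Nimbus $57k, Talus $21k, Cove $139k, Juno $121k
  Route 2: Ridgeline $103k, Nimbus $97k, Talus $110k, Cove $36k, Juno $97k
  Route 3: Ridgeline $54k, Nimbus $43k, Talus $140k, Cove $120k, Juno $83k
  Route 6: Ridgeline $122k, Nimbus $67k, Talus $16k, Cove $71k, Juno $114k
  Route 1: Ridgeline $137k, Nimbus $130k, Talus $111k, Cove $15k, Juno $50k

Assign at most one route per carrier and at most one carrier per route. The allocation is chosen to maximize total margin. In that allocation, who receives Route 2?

Treat this as an assignment problem: match each carrier to one route.
Optimal: Ridgeline→Route 6 ($122k), Nimbus→Route 1 ($130k), Talus→Route 3 ($140k), Cove→Route 5 ($139k), Juno→Route 2 ($97k) — total 122+130+140+139+97 = $628k.
Max-entry greedy (repeatedly take the single best remaining cell) gives $627k, worse by 1.
Next-best assignment: Ridgeline→Route 1, Nimbus→Route 2, Talus→Route 3, Cove→Route 5, Juno→Route 6 = $627k.
Juno's own top route is Route 5 ($121k), but forcing Juno→Route 5 and reassigning the rest optimally gives only $603k — worse by 25.

Juno receives Route 2.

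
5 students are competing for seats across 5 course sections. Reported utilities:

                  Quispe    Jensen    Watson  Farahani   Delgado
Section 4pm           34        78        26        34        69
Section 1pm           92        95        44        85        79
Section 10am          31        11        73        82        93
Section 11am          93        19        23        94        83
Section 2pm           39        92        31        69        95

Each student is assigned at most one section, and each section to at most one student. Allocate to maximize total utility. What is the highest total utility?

Max total: 432 points

Optimal: Quispe→Section 1pm (92 points), Jensen→Section 4pm (78 points), Watson→Section 10am (73 points), Farahani→Section 11am (94 points), Delgado→Section 2pm (95 points) — total 92+78+73+94+95 = 432 points.
Column-greedy (each section in turn goes to its best remaining student) gives 388 points, worse by 44.
Swapping Quispe↔Watson (Quispe→Section 10am 31 points, Watson→Section 1pm 44 points) loses 90.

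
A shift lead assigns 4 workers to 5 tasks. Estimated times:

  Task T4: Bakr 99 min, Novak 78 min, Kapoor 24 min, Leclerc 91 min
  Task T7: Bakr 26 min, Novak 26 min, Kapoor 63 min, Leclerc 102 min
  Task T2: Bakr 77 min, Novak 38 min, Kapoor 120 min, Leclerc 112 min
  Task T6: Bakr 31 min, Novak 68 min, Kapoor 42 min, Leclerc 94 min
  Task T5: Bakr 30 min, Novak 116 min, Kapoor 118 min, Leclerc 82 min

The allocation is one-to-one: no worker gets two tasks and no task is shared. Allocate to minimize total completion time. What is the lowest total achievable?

Treat this as an assignment problem: match each worker to one task.
Optimal: Bakr→Task T6 (31 min), Novak→Task T7 (26 min), Kapoor→Task T4 (24 min), Leclerc→Task T5 (82 min) — total 31+26+24+82 = 163 min.
Min-entry greedy (repeatedly take the single cheapest remaining cell) gives 170 min, worse by 7.
Next-best assignment: Bakr→Task T7, Novak→Task T2, Kapoor→Task T4, Leclerc→Task T5 = 170 min.
Checked against all permutations: 163 min is optimal.

Min total: 163 min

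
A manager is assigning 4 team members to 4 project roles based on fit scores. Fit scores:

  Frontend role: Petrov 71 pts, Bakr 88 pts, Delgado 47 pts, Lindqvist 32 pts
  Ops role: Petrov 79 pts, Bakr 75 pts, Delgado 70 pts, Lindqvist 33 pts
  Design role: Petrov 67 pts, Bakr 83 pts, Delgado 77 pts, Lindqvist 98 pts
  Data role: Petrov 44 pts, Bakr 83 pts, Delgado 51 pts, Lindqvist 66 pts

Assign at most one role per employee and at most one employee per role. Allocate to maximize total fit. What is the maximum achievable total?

This is a one-to-one assignment (maximum-weight bipartite matching).
Optimal: Petrov→Frontend role (71 pts), Bakr→Data role (83 pts), Delgado→Ops role (70 pts), Lindqvist→Design role (98 pts) — total 71+83+70+98 = 322 pts.
Column-greedy (each role in turn goes to its best remaining employee) gives 316 pts, worse by 6.

Maximum total: 322 pts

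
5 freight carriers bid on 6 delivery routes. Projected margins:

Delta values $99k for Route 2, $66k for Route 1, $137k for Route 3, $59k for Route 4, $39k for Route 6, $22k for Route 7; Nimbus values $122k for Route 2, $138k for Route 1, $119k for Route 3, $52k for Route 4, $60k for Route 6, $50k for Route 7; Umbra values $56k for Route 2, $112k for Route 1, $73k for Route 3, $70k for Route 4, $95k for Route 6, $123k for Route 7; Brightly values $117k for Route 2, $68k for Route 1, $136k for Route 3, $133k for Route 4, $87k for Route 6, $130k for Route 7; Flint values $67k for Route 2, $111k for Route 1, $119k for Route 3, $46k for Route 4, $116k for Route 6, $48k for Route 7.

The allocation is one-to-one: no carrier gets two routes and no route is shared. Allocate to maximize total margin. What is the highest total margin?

Optimal: Delta→Route 3 ($137k), Nimbus→Route 1 ($138k), Umbra→Route 7 ($123k), Brightly→Route 4 ($133k), Flint→Route 6 ($116k) — total 137+138+123+133+116 = $647k.
Column-greedy (each route in turn goes to its best remaining carrier) gives $620k, worse by 27.

Max total: $647k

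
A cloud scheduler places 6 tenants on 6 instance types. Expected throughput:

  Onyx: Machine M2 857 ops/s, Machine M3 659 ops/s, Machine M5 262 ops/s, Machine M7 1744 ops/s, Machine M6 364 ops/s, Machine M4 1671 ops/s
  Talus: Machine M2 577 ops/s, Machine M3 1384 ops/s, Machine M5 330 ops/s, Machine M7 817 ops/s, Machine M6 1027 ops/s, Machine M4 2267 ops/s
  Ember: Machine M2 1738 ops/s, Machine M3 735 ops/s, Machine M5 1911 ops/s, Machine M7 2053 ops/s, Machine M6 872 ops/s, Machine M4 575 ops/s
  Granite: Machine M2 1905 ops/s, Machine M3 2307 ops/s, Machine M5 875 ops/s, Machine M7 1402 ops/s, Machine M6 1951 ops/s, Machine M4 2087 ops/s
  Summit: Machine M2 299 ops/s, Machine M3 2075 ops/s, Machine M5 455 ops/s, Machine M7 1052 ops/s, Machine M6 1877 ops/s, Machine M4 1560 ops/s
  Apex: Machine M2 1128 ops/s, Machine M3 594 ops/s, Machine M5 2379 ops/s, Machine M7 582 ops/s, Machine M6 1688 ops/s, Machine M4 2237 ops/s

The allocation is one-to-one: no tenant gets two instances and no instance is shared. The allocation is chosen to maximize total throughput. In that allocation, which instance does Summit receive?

Optimal: Onyx→Machine M7 (1744 ops/s), Talus→Machine M4 (2267 ops/s), Ember→Machine M2 (1738 ops/s), Granite→Machine M3 (2307 ops/s), Summit→Machine M6 (1877 ops/s), Apex→Machine M5 (2379 ops/s) — total 1744+2267+1738+2307+1877+2379 = 12312 ops/s.
Column-greedy (each instance in turn goes to its best remaining tenant) gives 11110 ops/s, worse by 1202.
Summit's own top instance is Machine M3 (2075 ops/s), but forcing Summit→Machine M3 and reassigning the rest optimally gives only 12154 ops/s — worse by 158.

Summit receives Machine M6.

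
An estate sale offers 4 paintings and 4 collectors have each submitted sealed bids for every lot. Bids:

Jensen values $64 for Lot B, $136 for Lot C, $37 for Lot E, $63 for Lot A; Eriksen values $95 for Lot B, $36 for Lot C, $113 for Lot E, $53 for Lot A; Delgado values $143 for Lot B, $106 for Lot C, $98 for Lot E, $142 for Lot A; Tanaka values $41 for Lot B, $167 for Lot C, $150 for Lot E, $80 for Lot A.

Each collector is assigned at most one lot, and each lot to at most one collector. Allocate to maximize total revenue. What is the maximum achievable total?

Max total: $523

Optimal: Jensen→Lot C ($136), Eriksen→Lot B ($95), Delgado→Lot A ($142), Tanaka→Lot E ($150) — total 136+95+142+150 = $523.
Row-greedy (each collector in turn takes its best remaining lot) gives $472, worse by 51.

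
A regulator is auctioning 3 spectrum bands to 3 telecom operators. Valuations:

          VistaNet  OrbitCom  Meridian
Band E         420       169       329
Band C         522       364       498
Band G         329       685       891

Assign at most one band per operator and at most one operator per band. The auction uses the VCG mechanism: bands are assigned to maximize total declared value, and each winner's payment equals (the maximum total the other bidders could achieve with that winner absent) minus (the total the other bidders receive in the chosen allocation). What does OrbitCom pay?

Efficient allocation: VistaNet→Band E ($420M), OrbitCom→Band C ($364M), Meridian→Band G ($891M); total welfare W = $1675M.
OrbitCom receives Band C at value $364M, so the others get W − 364 = $1311M.
Without OrbitCom: best allocation of the remaining 2 bidders over all 3 bands is VistaNet→Band C ($522M), Meridian→Band G ($891M), total $1413M.
VCG payment = (others' best without OrbitCom) − (others' welfare with OrbitCom) = 1413 − 1311 = $102M.

OrbitCom pays $102M.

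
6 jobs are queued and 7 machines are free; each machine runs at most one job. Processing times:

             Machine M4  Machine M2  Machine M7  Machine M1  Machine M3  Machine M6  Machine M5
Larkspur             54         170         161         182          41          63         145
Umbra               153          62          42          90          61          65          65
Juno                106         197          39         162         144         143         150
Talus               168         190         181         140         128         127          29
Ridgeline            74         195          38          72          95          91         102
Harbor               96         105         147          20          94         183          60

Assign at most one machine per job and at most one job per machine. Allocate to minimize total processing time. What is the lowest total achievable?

Optimal: Larkspur→Machine M3 (41 min), Umbra→Machine M2 (62 min), Juno→Machine M7 (39 min), Talus→Machine M5 (29 min), Ridgeline→Machine M4 (74 min), Harbor→Machine M1 (20 min) — total 41+62+39+29+74+20 = 265 min.
Column-greedy (each machine in turn goes to its cheapest remaining job) gives 445 min, worse by 180.
Swapping Ridgeline↔Juno (Ridgeline→Machine M7 38 min, Juno→Machine M4 106 min) adds 31.
No other one-to-one assignment undercuts 265 min.

Minimum total: 265 min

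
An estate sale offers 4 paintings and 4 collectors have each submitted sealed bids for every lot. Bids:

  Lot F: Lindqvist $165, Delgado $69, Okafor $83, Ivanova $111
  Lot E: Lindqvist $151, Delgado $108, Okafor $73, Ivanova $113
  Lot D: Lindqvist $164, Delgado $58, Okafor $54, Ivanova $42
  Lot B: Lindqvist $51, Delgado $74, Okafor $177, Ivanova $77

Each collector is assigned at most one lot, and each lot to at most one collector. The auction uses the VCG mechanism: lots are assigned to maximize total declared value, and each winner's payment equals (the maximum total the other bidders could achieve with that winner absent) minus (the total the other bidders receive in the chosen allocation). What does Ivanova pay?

Efficient allocation: Lindqvist→Lot D ($164), Delgado→Lot E ($108), Okafor→Lot B ($177), Ivanova→Lot F ($111); total welfare W = $560.
Ivanova receives Lot F at value $111, so the others get W − 111 = $449.
Without Ivanova: best allocation of the remaining 3 bidders over all 4 lots is Lindqvist→Lot F ($165), Delgado→Lot E ($108), Okafor→Lot B ($177), total $450.
VCG payment = (others' best without Ivanova) − (others' welfare with Ivanova) = 450 − 449 = $1.

Ivanova pays $1.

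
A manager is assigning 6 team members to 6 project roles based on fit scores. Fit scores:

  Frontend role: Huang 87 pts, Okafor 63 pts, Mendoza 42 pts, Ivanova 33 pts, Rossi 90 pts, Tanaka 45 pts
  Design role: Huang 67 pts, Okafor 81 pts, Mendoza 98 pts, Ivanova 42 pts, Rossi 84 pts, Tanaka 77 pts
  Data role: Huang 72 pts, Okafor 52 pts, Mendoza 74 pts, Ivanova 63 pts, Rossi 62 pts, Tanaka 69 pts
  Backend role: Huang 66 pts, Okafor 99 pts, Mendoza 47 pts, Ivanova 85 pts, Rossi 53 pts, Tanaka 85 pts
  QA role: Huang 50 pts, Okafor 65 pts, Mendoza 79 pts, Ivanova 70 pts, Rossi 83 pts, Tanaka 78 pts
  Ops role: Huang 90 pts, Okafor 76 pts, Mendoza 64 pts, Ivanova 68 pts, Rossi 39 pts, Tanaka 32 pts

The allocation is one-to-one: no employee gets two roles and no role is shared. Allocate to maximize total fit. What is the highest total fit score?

Optimal: Huang→Ops role (90 pts), Okafor→Backend role (99 pts), Mendoza→Design role (98 pts), Ivanova→Data role (63 pts), Rossi→Frontend role (90 pts), Tanaka→QA role (78 pts) — total 90+99+98+63+90+78 = 518 pts.
Swapping Huang↔Tanaka (Huang→QA role 50 pts, Tanaka→Ops role 32 pts) loses 86.
Checked against all permutations: 518 pts is optimal.

Maximum total: 518 pts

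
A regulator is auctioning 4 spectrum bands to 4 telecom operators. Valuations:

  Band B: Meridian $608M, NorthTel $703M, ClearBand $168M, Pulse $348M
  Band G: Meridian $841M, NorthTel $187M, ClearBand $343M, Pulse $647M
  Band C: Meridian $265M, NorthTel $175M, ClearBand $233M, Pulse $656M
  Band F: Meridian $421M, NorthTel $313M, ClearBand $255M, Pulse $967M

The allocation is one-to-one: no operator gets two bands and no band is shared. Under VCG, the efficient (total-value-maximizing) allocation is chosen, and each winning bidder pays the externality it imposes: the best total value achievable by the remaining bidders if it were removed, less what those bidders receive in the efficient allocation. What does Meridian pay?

Meridian pays $110M.

Efficient allocation: Meridian→Band G ($841M), NorthTel→Band B ($703M), ClearBand→Band C ($233M), Pulse→Band F ($967M); total welfare W = $2744M.
Meridian receives Band G at value $841M, so the others get W − 841 = $1903M.
Without Meridian: best allocation of the remaining 3 bidders over all 4 bands is NorthTel→Band B ($703M), ClearBand→Band G ($343M), Pulse→Band F ($967M), total $2013M.
VCG payment = (others' best without Meridian) − (others' welfare with Meridian) = 2013 − 1903 = $110M.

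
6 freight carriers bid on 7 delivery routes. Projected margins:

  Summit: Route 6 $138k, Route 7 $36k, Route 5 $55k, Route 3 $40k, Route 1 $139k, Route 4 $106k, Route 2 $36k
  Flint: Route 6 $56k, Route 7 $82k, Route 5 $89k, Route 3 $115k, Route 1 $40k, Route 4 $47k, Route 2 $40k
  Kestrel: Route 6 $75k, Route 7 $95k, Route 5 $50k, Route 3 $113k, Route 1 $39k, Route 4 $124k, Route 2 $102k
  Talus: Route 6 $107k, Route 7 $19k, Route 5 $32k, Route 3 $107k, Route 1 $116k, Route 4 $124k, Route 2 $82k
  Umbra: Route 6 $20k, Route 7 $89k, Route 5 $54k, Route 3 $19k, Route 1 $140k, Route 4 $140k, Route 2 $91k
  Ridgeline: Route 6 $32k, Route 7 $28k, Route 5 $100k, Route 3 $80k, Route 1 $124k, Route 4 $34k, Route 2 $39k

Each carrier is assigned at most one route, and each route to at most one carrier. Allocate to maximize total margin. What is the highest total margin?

Maximum total: $719k

Optimal: Summit→Route 6 ($138k), Flint→Route 3 ($115k), Kestrel→Route 2 ($102k), Talus→Route 4 ($124k), Umbra→Route 1 ($140k), Ridgeline→Route 5 ($100k) — total 138+115+102+124+140+100 = $719k.
Max-entry greedy (repeatedly take the single best remaining cell) gives $699k, worse by 20.
Next-best assignment: Summit→Route 6, Flint→Route 3, Kestrel→Route 7, Talus→Route 4, Umbra→Route 1, Ridgeline→Route 5 = $712k.
Swapping Summit↔Umbra (Summit→Route 1 $139k, Umbra→Route 6 $20k) loses 119.
No other one-to-one assignment exceeds $719k.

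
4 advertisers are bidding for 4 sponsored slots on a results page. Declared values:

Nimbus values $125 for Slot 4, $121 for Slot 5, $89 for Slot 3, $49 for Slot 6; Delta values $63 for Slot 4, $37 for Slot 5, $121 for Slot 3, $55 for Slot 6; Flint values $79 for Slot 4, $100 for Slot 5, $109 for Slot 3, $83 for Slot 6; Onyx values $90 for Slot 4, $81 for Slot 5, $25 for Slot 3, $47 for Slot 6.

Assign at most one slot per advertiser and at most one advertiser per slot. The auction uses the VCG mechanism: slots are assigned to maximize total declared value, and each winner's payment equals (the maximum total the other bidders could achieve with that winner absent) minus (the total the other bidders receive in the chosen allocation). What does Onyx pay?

Efficient allocation: Nimbus→Slot 5 ($121), Delta→Slot 3 ($121), Flint→Slot 6 ($83), Onyx→Slot 4 ($90); total welfare W = $415.
Onyx receives Slot 4 at value $90, so the others get W − 90 = $325.
Without Onyx: best allocation of the remaining 3 bidders over all 4 slots is Nimbus→Slot 4 ($125), Delta→Slot 3 ($121), Flint→Slot 5 ($100), total $346.
VCG payment = (others' best without Onyx) − (others' welfare with Onyx) = 346 − 325 = $21.

Onyx pays $21.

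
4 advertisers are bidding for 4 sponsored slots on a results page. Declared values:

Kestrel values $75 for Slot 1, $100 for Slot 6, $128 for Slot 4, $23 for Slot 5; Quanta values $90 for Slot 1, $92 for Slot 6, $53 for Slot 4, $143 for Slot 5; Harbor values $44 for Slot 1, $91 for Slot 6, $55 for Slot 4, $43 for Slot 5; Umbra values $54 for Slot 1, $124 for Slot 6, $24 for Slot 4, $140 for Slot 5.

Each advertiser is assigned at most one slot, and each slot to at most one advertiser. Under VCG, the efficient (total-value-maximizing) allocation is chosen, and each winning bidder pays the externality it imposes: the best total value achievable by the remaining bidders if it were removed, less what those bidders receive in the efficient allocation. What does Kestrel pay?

Efficient allocation: Kestrel→Slot 4 ($128), Quanta→Slot 1 ($90), Harbor→Slot 6 ($91), Umbra→Slot 5 ($140); total welfare W = $449.
Kestrel receives Slot 4 at value $128, so the others get W − 128 = $321.
Without Kestrel: best allocation of the remaining 3 bidders over all 4 slots is Quanta→Slot 5 ($143), Harbor→Slot 4 ($55), Umbra→Slot 6 ($124), total $322.
VCG payment = (others' best without Kestrel) − (others' welfare with Kestrel) = 322 − 321 = $1.

Kestrel pays $1.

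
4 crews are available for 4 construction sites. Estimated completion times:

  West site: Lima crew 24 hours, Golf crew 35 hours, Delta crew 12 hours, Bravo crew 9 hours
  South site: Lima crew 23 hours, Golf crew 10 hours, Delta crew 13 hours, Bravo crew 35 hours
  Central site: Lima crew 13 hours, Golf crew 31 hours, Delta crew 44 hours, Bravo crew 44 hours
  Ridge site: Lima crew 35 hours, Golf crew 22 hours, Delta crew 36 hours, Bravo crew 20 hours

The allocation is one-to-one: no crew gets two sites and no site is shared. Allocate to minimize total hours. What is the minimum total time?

This is a one-to-one assignment (minimum-cost bipartite matching).
Optimal: Lima crew→Central site (13 hours), Golf crew→South site (10 hours), Delta crew→West site (12 hours), Bravo crew→Ridge site (20 hours) — total 13+10+12+20 = 55 hours.
Column-greedy (each site in turn goes to its cheapest remaining crew) gives 68 hours, worse by 13.
Next-best assignment: Lima crew→Central site, Golf crew→Ridge site, Delta crew→South site, Bravo crew→West site = 57 hours.

Minimum total: 55 hours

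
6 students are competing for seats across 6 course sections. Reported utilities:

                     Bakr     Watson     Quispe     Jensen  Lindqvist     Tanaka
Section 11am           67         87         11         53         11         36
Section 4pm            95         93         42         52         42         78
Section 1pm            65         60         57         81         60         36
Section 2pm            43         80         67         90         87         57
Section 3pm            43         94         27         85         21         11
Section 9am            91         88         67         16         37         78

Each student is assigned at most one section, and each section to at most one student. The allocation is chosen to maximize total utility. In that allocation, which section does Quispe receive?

Optimal: Bakr→Section 4pm (95 points), Watson→Section 11am (87 points), Quispe→Section 1pm (57 points), Jensen→Section 3pm (85 points), Lindqvist→Section 2pm (87 points), Tanaka→Section 9am (78 points) — total 95+87+57+85+87+78 = 489 points.
Max-entry greedy (repeatedly take the single best remaining cell) gives 428 points, worse by 61.
Checked against all permutations: 489 points is optimal.
Quispe's own top section is Section 2pm (67 points), but forcing Quispe→Section 2pm and reassigning the rest optimally gives only 472 points — worse by 17.

Quispe receives Section 1pm.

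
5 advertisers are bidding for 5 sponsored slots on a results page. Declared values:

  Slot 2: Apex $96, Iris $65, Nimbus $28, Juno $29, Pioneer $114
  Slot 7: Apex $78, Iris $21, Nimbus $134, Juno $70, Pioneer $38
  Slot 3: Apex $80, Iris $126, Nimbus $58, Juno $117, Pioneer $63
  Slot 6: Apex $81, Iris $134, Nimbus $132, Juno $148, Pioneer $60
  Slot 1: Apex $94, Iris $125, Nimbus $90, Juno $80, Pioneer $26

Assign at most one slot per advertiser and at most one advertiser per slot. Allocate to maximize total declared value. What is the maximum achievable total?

Maximum total: $616

Optimal: Apex→Slot 1 ($94), Iris→Slot 3 ($126), Nimbus→Slot 7 ($134), Juno→Slot 6 ($148), Pioneer→Slot 2 ($114) — total 94+126+134+148+114 = $616.
Row-greedy (each advertiser in turn takes its best remaining slot) gives $507, worse by 109.
Next-best assignment: Apex→Slot 3, Iris→Slot 1, Nimbus→Slot 7, Juno→Slot 6, Pioneer→Slot 2 = $601.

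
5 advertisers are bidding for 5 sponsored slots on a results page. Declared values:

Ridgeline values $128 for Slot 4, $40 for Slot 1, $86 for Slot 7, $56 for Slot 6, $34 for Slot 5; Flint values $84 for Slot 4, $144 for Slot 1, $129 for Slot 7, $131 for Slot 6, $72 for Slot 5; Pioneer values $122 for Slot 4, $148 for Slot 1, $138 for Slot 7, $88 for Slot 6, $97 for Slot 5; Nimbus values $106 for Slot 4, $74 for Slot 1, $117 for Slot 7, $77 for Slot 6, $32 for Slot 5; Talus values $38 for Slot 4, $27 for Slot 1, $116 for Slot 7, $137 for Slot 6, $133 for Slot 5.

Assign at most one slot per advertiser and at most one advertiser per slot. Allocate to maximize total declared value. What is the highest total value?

This is the linear assignment problem.
Optimal: Ridgeline→Slot 4 ($128), Flint→Slot 6 ($131), Pioneer→Slot 1 ($148), Nimbus→Slot 7 ($117), Talus→Slot 5 ($133) — total 128+131+148+117+133 = $657.
Max-entry greedy (repeatedly take the single best remaining cell) gives $574, worse by 83.
Next-best assignment: Ridgeline→Slot 4, Flint→Slot 1, Pioneer→Slot 5, Nimbus→Slot 7, Talus→Slot 6 = $623.
Swapping Nimbus↔Flint (Nimbus→Slot 6 $77, Flint→Slot 7 $129) loses 42.
No other one-to-one assignment exceeds $657.

Max total: $657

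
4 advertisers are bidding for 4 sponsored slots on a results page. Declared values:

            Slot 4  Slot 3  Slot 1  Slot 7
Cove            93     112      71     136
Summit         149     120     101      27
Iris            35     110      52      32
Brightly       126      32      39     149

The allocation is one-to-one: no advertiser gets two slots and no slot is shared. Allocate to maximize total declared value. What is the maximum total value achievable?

Optimal: Cove→Slot 1 ($71), Summit→Slot 4 ($149), Iris→Slot 3 ($110), Brightly→Slot 7 ($149) — total 71+149+110+149 = $479.
Column-greedy (each slot in turn goes to its best remaining advertiser) gives $462, worse by 17.
Next-best assignment: Cove→Slot 7, Summit→Slot 1, Iris→Slot 3, Brightly→Slot 4 = $473.
Checked against all permutations: $479 is optimal.

Maximum total: $479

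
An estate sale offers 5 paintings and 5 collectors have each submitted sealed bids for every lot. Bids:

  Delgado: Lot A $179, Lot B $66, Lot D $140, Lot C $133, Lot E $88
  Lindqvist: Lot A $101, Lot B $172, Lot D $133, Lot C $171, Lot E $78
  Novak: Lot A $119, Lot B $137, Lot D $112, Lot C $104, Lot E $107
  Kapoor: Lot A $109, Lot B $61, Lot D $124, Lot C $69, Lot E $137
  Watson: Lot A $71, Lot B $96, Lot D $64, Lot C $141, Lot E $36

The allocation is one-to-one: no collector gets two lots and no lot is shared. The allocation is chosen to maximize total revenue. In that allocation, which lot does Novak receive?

Novak receives Lot D.

Optimal: Delgado→Lot A ($179), Lindqvist→Lot B ($172), Novak→Lot D ($112), Kapoor→Lot E ($137), Watson→Lot C ($141) — total 179+172+112+137+141 = $741.
Column-greedy (each lot in turn goes to its best remaining collector) gives $723, worse by 18.
Next-best assignment: Delgado→Lot A, Lindqvist→Lot D, Novak→Lot B, Kapoor→Lot E, Watson→Lot C = $727.
Novak's own top lot is Lot B ($137), but forcing Novak→Lot B and reassigning the rest optimally gives only $727 — worse by 14.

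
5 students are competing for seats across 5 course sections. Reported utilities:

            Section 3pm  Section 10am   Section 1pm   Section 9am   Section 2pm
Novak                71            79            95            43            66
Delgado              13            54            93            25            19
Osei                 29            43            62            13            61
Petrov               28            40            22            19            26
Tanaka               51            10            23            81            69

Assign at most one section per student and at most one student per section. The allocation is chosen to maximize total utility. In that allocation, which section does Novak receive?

Optimal: Novak→Section 3pm (71 points), Delgado→Section 1pm (93 points), Osei→Section 2pm (61 points), Petrov→Section 10am (40 points), Tanaka→Section 9am (81 points) — total 71+93+61+40+81 = 346 points.
Max-entry greedy (repeatedly take the single best remaining cell) gives 319 points, worse by 27.
Next-best assignment: Novak→Section 10am, Delgado→Section 1pm, Osei→Section 2pm, Petrov→Section 3pm, Tanaka→Section 9am = 342 points.
Novak's own top section is Section 1pm (95 points), but forcing Novak→Section 1pm and reassigning the rest optimally gives only 319 points — worse by 27.

Novak receives Section 3pm.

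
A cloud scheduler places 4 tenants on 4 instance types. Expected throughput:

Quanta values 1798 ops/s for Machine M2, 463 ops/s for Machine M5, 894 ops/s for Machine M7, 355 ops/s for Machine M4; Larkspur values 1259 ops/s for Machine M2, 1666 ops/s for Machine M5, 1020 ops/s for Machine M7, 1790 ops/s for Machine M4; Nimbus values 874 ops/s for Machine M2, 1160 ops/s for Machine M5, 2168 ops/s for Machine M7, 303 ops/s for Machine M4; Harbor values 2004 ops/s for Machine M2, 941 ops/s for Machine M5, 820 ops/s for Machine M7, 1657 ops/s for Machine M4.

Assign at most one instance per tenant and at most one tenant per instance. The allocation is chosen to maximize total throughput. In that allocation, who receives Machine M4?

Optimal: Quanta→Machine M2 (1798 ops/s), Larkspur→Machine M5 (1666 ops/s), Nimbus→Machine M7 (2168 ops/s), Harbor→Machine M4 (1657 ops/s) — total 1798+1666+2168+1657 = 7289 ops/s.
Column-greedy (each instance in turn goes to its best remaining tenant) gives 6193 ops/s, worse by 1096.
Swapping Nimbus↔Harbor (Nimbus→Machine M4 303 ops/s, Harbor→Machine M7 820 ops/s) loses 2702.
Checked against all permutations: 7289 ops/s is optimal.
Harbor's own top instance is Machine M2 (2004 ops/s), but forcing Harbor→Machine M2 and reassigning the rest optimally gives only 6425 ops/s — worse by 864.

Harbor receives Machine M4.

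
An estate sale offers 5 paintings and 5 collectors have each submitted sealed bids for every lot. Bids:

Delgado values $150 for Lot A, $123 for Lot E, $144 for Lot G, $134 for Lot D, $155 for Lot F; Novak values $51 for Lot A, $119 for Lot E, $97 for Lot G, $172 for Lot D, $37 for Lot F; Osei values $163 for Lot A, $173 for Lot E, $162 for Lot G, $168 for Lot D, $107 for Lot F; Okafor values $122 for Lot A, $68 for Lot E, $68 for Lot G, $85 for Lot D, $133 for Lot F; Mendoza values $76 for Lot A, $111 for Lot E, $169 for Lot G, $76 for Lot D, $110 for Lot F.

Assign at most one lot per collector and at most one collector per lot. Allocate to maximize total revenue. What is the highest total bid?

Max total: $797

Optimal: Delgado→Lot A ($150), Novak→Lot D ($172), Osei→Lot E ($173), Okafor→Lot F ($133), Mendoza→Lot G ($169) — total 150+172+173+133+169 = $797.
Max-entry greedy (repeatedly take the single best remaining cell) gives $791, worse by 6.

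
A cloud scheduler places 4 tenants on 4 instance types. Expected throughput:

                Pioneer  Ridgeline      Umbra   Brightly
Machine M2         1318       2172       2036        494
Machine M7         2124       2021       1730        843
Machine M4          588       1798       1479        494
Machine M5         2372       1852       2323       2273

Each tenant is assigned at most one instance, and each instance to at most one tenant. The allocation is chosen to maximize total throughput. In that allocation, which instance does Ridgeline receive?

Optimal: Pioneer→Machine M7 (2124 ops/s), Ridgeline→Machine M4 (1798 ops/s), Umbra→Machine M2 (2036 ops/s), Brightly→Machine M5 (2273 ops/s) — total 2124+1798+2036+2273 = 8231 ops/s.
Column-greedy (each instance in turn goes to its best remaining tenant) gives 8048 ops/s, worse by 183.
Next-best assignment: Pioneer→Machine M7, Ridgeline→Machine M2, Umbra→Machine M4, Brightly→Machine M5 = 8048 ops/s.
Ridgeline's own top instance is Machine M2 (2172 ops/s), but forcing Ridgeline→Machine M2 and reassigning the rest optimally gives only 8048 ops/s — worse by 183.

Ridgeline receives Machine M4.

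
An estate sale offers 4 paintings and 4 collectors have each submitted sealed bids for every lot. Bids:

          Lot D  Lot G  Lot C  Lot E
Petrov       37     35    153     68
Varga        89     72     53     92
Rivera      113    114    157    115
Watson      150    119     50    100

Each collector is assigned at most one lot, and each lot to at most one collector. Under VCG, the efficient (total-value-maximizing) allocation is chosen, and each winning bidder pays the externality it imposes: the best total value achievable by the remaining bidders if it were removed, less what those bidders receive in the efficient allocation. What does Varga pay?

Efficient allocation: Petrov→Lot C ($153), Varga→Lot E ($92), Rivera→Lot G ($114), Watson→Lot D ($150); total welfare W = $509.
Varga receives Lot E at value $92, so the others get W − 92 = $417.
Without Varga: best allocation of the remaining 3 bidders over all 4 lots is Petrov→Lot C ($153), Rivera→Lot E ($115), Watson→Lot D ($150), total $418.
VCG payment = (others' best without Varga) − (others' welfare with Varga) = 418 − 417 = $1.

Varga pays $1.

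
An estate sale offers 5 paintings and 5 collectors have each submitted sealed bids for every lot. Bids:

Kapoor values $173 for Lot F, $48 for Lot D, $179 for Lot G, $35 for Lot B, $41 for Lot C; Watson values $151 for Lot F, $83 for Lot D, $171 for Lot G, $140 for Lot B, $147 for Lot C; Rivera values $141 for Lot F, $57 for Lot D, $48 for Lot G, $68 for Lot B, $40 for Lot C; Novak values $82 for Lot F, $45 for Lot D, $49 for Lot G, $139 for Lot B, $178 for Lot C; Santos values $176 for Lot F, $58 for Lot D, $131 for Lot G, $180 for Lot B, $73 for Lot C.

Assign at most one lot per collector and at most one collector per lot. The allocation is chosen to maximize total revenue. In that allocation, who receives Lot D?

Watson receives Lot D.

Optimal: Kapoor→Lot G ($179), Watson→Lot D ($83), Rivera→Lot F ($141), Novak→Lot C ($178), Santos→Lot B ($180) — total 179+83+141+178+180 = $761.
Row-greedy (each collector in turn takes its best remaining lot) gives $634, worse by 127.
Watson's own top lot is Lot G ($171), but forcing Watson→Lot G and reassigning the rest optimally gives only $759 — worse by 2.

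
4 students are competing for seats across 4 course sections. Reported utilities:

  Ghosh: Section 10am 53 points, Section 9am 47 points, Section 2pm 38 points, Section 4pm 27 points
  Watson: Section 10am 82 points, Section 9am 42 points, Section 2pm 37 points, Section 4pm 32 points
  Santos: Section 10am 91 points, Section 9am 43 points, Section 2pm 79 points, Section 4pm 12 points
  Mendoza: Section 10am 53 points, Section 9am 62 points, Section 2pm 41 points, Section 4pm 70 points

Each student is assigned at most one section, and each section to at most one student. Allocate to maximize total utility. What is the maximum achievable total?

Optimal: Ghosh→Section 9am (47 points), Watson→Section 10am (82 points), Santos→Section 2pm (79 points), Mendoza→Section 4pm (70 points) — total 47+82+79+70 = 278 points.
Next-best assignment: Ghosh→Section 4pm, Watson→Section 10am, Santos→Section 2pm, Mendoza→Section 9am = 250 points.
Swapping Watson↔Ghosh (Watson→Section 9am 42 points, Ghosh→Section 10am 53 points) loses 34.

Maximum total: 278 points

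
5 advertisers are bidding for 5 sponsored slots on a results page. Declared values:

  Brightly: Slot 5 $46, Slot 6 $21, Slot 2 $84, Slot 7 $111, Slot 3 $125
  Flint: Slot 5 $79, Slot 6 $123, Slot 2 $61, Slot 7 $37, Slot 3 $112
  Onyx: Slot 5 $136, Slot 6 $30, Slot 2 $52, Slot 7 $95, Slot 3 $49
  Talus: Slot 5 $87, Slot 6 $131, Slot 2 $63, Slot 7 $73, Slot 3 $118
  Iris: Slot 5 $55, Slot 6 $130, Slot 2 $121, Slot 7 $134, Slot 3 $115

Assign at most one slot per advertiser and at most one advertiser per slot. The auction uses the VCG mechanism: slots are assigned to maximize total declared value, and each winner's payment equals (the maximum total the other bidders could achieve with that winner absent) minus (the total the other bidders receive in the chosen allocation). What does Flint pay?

Flint pays $27.

Efficient allocation: Brightly→Slot 7 ($111), Flint→Slot 3 ($112), Onyx→Slot 5 ($136), Talus→Slot 6 ($131), Iris→Slot 2 ($121); total welfare W = $611.
Flint receives Slot 3 at value $112, so the others get W − 112 = $499.
Without Flint: best allocation of the remaining 4 bidders over all 5 slots is Brightly→Slot 3 ($125), Onyx→Slot 5 ($136), Talus→Slot 6 ($131), Iris→Slot 7 ($134), total $526.
VCG payment = (others' best without Flint) − (others' welfare with Flint) = 526 − 499 = $27.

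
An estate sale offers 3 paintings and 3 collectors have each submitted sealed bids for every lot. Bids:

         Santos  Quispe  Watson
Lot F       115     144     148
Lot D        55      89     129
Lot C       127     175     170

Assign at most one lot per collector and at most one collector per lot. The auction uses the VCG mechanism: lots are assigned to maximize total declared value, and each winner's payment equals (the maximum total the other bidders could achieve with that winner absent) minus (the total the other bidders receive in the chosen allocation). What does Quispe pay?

Quispe pays $41.

Efficient allocation: Santos→Lot F ($115), Quispe→Lot C ($175), Watson→Lot D ($129); total welfare W = $419.
Quispe receives Lot C at value $175, so the others get W − 175 = $244.
Without Quispe: best allocation of the remaining 2 bidders over all 3 lots is Santos→Lot F ($115), Watson→Lot C ($170), total $285.
VCG payment = (others' best without Quispe) − (others' welfare with Quispe) = 285 − 244 = $41.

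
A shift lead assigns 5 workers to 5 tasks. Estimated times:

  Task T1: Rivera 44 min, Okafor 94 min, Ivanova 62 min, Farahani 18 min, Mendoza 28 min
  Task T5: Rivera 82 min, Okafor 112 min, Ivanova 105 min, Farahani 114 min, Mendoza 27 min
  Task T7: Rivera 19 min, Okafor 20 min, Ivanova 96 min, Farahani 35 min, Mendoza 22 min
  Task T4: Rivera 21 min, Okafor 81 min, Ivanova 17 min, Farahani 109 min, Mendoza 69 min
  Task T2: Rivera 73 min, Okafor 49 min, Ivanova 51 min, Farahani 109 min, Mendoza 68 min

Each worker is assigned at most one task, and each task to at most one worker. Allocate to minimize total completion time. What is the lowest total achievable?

Treat this as an assignment problem: match each worker to one task.
Optimal: Rivera→Task T7 (19 min), Okafor→Task T2 (49 min), Ivanova→Task T4 (17 min), Farahani→Task T1 (18 min), Mendoza→Task T5 (27 min) — total 19+49+17+18+27 = 130 min.
Swapping Farahani↔Mendoza (Farahani→Task T5 114 min, Mendoza→Task T1 28 min) adds 97.

Minimum total: 130 min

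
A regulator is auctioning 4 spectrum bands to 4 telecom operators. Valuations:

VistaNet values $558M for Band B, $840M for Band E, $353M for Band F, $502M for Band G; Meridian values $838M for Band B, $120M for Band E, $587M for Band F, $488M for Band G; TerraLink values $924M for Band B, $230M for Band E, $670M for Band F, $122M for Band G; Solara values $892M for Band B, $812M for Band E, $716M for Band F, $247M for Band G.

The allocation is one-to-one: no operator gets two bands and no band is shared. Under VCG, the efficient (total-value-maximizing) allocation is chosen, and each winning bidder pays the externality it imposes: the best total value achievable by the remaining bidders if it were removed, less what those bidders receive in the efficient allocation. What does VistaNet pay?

VistaNet pays $195M.

Efficient allocation: VistaNet→Band E ($840M), Meridian→Band G ($488M), TerraLink→Band B ($924M), Solara→Band F ($716M); total welfare W = $2968M.
VistaNet receives Band E at value $840M, so the others get W − 840 = $2128M.
Without VistaNet: best allocation of the remaining 3 bidders over all 4 bands is Meridian→Band F ($587M), TerraLink→Band B ($924M), Solara→Band E ($812M), total $2323M.
VCG payment = (others' best without VistaNet) − (others' welfare with VistaNet) = 2323 − 2128 = $195M.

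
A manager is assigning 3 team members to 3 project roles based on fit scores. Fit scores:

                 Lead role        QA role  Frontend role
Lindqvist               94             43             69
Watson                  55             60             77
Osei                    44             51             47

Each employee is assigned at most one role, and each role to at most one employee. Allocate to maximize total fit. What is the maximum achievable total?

Max total: 222 pts

This is the linear assignment problem.
Optimal: Lindqvist→Lead role (94 pts), Watson→Frontend role (77 pts), Osei→QA role (51 pts) — total 94+77+51 = 222 pts.
Column-greedy (each role in turn goes to its best remaining employee) gives 201 pts, worse by 21.
Next-best assignment: Lindqvist→Lead role, Watson→QA role, Osei→Frontend role = 201 pts.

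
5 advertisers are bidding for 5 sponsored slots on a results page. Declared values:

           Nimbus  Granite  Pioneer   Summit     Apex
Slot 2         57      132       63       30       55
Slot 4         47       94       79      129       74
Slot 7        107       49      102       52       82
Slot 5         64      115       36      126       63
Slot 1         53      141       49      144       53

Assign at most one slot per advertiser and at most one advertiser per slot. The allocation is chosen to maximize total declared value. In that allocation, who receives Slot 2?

Optimal: Nimbus→Slot 7 ($107), Granite→Slot 2 ($132), Pioneer→Slot 4 ($79), Summit→Slot 1 ($144), Apex→Slot 5 ($63) — total 107+132+79+144+63 = $525.
Column-greedy (each slot in turn goes to its best remaining advertiser) gives $480, worse by 45.
Next-best assignment: Nimbus→Slot 5, Granite→Slot 2, Pioneer→Slot 7, Summit→Slot 1, Apex→Slot 4 = $516.
Granite's own top slot is Slot 1 ($141), but forcing Granite→Slot 1 and reassigning the rest optimally gives only $511 — worse by 14.

Granite receives Slot 2.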